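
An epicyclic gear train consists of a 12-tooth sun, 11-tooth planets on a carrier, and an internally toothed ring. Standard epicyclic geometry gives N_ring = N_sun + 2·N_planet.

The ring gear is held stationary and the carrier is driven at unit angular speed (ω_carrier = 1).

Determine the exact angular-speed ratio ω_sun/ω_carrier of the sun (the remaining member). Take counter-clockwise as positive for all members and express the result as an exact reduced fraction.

N_ring = 12 + 2·11 = 34
12(ω_s−ω_c) = −34(ω_r−ω_c),  ω_r=0, ω_c=1
ω_s = 1 − (34/12)(0−1) = 23/6
ω_s/ω_c = 23/6

23/6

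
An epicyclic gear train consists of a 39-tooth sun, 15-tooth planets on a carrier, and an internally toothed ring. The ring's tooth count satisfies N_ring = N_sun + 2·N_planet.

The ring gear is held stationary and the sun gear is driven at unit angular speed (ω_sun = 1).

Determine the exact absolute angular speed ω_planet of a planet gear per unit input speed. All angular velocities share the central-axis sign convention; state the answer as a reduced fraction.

-13/10

N_ring = 39 + 2·15 = 69
39(ω_s−ω_c) = −69(ω_r−ω_c),  ω_r=0, ω_s=1
39(1−ω_c) = −69(0−ω_c)  ⇒  108ω_c = 39  ⇒  ω_c = 13/36
sun–planet: 39·(1−13/36) = −15·(ω_p−ω_c)  ⇒  ω_p−ω_c = −(39/15)·(23/36) = -299/180
ω_p = 13/36 − 299/180 = -13/10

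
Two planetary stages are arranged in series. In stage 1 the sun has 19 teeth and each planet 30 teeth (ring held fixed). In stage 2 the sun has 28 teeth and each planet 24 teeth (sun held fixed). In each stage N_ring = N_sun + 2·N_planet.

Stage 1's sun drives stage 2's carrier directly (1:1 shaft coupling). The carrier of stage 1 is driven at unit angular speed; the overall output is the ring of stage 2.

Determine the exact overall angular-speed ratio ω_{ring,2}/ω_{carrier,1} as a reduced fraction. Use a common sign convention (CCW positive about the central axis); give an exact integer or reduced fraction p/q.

Stage 1: N_ring = 19 + 2·30 = 79
Stage 1: 19(ω_s−ω_c) = −79(ω_r−ω_c),  ω_r=0, ω_c=1
Stage 1: ω_s = 1 − (79/19)(0−1) = 98/19
  ⇒ ω_s¹/ω_c¹ = 98/19
Stage 2: N_ring = 28 + 2·24 = 76
Stage 2: 28(ω_s−ω_c) = −76(ω_r−ω_c),  ω_s=0, ω_c=1
Stage 2: ω_r = 1 − (28/76)(0−1) = 26/19
  ⇒ ω_r²/ω_c² = 26/19
Coupling ω_c² = ω_s¹ ⇒ overall = 98/19 × 26/19 = 2548/361

2548/361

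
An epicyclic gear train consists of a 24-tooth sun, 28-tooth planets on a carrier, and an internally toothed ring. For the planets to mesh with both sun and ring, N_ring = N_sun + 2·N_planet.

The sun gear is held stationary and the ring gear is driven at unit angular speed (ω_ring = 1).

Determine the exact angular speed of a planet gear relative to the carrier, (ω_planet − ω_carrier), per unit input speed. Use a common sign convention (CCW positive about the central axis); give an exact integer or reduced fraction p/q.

N_ring = 24 + 2·28 = 80
24(ω_s−ω_c) = −80(ω_r−ω_c),  ω_s=0, ω_r=1
24(0−ω_c) = −80(1−ω_c)  ⇒  104ω_c = 80  ⇒  ω_c = 10/13
sun–planet: 24·(0−10/13) = −28·(ω_p−ω_c)  ⇒  ω_p−ω_c = −(24/28)·(-10/13) = 60/91

60/91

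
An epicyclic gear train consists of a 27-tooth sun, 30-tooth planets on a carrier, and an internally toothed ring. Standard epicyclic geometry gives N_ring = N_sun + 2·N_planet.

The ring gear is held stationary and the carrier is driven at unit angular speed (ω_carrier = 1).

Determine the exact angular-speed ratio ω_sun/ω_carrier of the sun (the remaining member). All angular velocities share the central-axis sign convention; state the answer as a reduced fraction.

N_ring = 27 + 2·30 = 87
27(ω_s−ω_c) = −87(ω_r−ω_c),  ω_r=0, ω_c=1
ω_s = 1 − (87/27)(0−1) = 38/9
ω_s/ω_c = 38/9

38/9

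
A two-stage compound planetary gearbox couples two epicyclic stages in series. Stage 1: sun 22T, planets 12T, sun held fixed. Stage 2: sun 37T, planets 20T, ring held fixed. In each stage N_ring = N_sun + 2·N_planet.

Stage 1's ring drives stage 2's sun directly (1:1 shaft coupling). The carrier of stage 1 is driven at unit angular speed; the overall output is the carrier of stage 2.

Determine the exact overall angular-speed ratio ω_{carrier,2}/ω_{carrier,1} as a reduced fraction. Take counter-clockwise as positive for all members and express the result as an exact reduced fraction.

629/1311

Stage 1: N_ring = 22 + 2·12 = 46
Stage 1: 22(ω_s−ω_c) = −46(ω_r−ω_c),  ω_s=0, ω_c=1
Stage 1: ω_r = 1 − (22/46)(0−1) = 34/23
  ⇒ ω_r¹/ω_c¹ = 34/23
Stage 2: N_ring = 37 + 2·20 = 77
Stage 2: 37(ω_s−ω_c) = −77(ω_r−ω_c),  ω_r=0, ω_s=1
Stage 2: 37(1−ω_c) = −77(0−ω_c)  ⇒  114ω_c = 37  ⇒  ω_c = 37/114
  ⇒ ω_c²/ω_s² = 37/114
Coupling ω_s² = ω_r¹ ⇒ overall = 34/23 × 37/114 = 629/1311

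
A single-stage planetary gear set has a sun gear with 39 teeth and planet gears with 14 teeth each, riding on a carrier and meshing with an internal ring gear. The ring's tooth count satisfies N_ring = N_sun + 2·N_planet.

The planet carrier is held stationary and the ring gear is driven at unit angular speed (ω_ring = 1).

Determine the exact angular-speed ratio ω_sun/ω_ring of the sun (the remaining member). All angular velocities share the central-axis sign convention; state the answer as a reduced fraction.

N_ring = 39 + 2·14 = 67
39(ω_s−ω_c) = −67(ω_r−ω_c),  ω_c=0, ω_r=1
ω_s = 0 − (67/39)(1−0) = -67/39
ω_s/ω_r = -67/39

-67/39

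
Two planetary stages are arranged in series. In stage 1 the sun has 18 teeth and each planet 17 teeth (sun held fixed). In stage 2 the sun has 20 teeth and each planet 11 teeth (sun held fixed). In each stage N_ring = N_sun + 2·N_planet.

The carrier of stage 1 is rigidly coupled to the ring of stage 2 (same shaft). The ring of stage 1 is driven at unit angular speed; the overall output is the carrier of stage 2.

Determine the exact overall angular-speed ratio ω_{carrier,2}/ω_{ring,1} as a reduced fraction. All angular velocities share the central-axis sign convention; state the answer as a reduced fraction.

Stage 1: N_ring = 18 + 2·17 = 52
Stage 1: 18(ω_s−ω_c) = −52(ω_r−ω_c),  ω_s=0, ω_r=1
Stage 1: 18(0−ω_c) = −52(1−ω_c)  ⇒  70ω_c = 52  ⇒  ω_c = 26/35
  ⇒ ω_c¹/ω_r¹ = 26/35
Stage 2: N_ring = 20 + 2·11 = 42
Stage 2: 20(ω_s−ω_c) = −42(ω_r−ω_c),  ω_s=0, ω_r=1
Stage 2: 20(0−ω_c) = −42(1−ω_c)  ⇒  62ω_c = 42  ⇒  ω_c = 21/31
  ⇒ ω_c²/ω_r² = 21/31
Coupling ω_r² = ω_c¹ ⇒ overall = 26/35 × 21/31 = 78/155

78/155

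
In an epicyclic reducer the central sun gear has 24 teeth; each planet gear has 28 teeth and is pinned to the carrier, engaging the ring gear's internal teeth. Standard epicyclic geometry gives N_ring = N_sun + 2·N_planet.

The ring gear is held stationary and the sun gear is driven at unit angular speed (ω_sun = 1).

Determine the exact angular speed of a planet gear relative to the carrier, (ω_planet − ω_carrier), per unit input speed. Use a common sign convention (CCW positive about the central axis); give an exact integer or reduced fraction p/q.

-60/91

N_ring = 24 + 2·28 = 80
24(ω_s−ω_c) = −80(ω_r−ω_c),  ω_r=0, ω_s=1
24(1−ω_c) = −80(0−ω_c)  ⇒  104ω_c = 24  ⇒  ω_c = 3/13
sun–planet: 24·(1−3/13) = −28·(ω_p−ω_c)  ⇒  ω_p−ω_c = −(24/28)·(10/13) = -60/91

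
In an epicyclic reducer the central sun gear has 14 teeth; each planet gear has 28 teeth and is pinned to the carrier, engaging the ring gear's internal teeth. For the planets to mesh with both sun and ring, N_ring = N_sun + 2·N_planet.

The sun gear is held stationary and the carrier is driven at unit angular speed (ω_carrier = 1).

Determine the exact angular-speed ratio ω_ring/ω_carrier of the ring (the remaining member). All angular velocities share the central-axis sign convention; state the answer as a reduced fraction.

N_ring = 14 + 2·28 = 70
14(ω_s−ω_c) = −70(ω_r−ω_c),  ω_s=0, ω_c=1
ω_r = 1 − (14/70)(0−1) = 6/5
ω_r/ω_c = 6/5

6/5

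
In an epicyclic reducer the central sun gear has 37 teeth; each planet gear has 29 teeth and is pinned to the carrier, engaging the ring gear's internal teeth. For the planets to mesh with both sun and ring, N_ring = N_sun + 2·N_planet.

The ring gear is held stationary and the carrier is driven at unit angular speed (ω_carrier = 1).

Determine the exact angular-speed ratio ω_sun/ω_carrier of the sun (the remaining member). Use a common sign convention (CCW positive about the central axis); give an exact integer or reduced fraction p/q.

132/37

N_ring = 37 + 2·29 = 95
37(ω_s−ω_c) = −95(ω_r−ω_c),  ω_r=0, ω_c=1
ω_s = 1 − (95/37)(0−1) = 132/37
ω_s/ω_c = 132/37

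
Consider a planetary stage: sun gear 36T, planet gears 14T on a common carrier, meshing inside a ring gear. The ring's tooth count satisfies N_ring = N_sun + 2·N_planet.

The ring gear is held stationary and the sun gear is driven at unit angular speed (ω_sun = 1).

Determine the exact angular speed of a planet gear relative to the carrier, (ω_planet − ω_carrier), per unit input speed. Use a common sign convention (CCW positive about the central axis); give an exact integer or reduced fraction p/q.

-288/175

N_ring = 36 + 2·14 = 64
36(ω_s−ω_c) = −64(ω_r−ω_c),  ω_r=0, ω_s=1
36(1−ω_c) = −64(0−ω_c)  ⇒  100ω_c = 36  ⇒  ω_c = 9/25
sun–planet: 36·(1−9/25) = −14·(ω_p−ω_c)  ⇒  ω_p−ω_c = −(36/14)·(16/25) = -288/175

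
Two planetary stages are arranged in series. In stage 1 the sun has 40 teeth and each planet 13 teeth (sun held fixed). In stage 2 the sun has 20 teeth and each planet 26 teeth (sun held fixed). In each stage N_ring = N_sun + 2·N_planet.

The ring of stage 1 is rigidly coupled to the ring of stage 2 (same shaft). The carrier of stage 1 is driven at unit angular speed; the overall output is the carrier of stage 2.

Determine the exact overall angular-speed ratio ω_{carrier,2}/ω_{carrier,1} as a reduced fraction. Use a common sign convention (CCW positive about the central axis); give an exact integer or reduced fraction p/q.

318/253

Stage 1: N_ring = 40 + 2·13 = 66
Stage 1: 40(ω_s−ω_c) = −66(ω_r−ω_c),  ω_s=0, ω_c=1
Stage 1: ω_r = 1 − (40/66)(0−1) = 53/33
  ⇒ ω_r¹/ω_c¹ = 53/33
Stage 2: N_ring = 20 + 2·26 = 72
Stage 2: 20(ω_s−ω_c) = −72(ω_r−ω_c),  ω_s=0, ω_r=1
Stage 2: 20(0−ω_c) = −72(1−ω_c)  ⇒  92ω_c = 72  ⇒  ω_c = 18/23
  ⇒ ω_c²/ω_r² = 18/23
Coupling ω_r² = ω_r¹ ⇒ overall = 53/33 × 18/23 = 318/253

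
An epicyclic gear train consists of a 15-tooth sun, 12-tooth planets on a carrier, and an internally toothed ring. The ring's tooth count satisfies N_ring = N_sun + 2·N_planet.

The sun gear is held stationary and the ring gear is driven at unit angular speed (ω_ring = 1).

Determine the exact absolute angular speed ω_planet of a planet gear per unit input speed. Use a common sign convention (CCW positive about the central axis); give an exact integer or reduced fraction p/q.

N_ring = 15 + 2·12 = 39
15(ω_s−ω_c) = −39(ω_r−ω_c),  ω_s=0, ω_r=1
15(0−ω_c) = −39(1−ω_c)  ⇒  54ω_c = 39  ⇒  ω_c = 13/18
sun–planet: 15·(0−13/18) = −12·(ω_p−ω_c)  ⇒  ω_p−ω_c = −(15/12)·(-13/18) = 65/72
ω_p = 13/18 + 65/72 = 13/8

13/8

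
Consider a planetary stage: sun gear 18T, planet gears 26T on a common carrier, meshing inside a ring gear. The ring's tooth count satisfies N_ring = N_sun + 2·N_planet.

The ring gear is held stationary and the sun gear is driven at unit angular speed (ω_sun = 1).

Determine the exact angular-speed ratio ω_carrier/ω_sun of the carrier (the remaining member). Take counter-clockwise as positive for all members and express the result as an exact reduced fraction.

N_ring = 18 + 2·26 = 70
18(ω_s−ω_c) = −70(ω_r−ω_c),  ω_r=0, ω_s=1
18(1−ω_c) = −70(0−ω_c)  ⇒  88ω_c = 18  ⇒  ω_c = 9/44
ω_c/ω_s = 9/44

9/44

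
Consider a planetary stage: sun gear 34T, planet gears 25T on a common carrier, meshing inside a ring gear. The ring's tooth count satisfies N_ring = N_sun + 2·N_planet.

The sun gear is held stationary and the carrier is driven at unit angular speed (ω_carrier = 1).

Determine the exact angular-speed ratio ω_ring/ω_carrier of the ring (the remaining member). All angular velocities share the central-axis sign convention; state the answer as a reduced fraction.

N_ring = 34 + 2·25 = 84
34(ω_s−ω_c) = −84(ω_r−ω_c),  ω_s=0, ω_c=1
ω_r = 1 − (34/84)(0−1) = 59/42
ω_r/ω_c = 59/42

59/42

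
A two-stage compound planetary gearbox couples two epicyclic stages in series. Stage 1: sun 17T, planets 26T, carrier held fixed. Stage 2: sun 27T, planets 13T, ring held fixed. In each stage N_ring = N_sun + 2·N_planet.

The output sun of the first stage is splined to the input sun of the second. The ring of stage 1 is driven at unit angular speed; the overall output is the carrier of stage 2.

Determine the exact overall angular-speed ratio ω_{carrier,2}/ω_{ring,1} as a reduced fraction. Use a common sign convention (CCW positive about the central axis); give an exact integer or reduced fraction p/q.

-1863/1360

Stage 1: N_ring = 17 + 2·26 = 69
Stage 1: 17(ω_s−ω_c) = −69(ω_r−ω_c),  ω_c=0, ω_r=1
Stage 1: ω_s = 0 − (69/17)(1−0) = -69/17
  ⇒ ω_s¹/ω_r¹ = -69/17
Stage 2: N_ring = 27 + 2·13 = 53
Stage 2: 27(ω_s−ω_c) = −53(ω_r−ω_c),  ω_r=0, ω_s=1
Stage 2: 27(1−ω_c) = −53(0−ω_c)  ⇒  80ω_c = 27  ⇒  ω_c = 27/80
  ⇒ ω_c²/ω_s² = 27/80
Coupling ω_s² = ω_s¹ ⇒ overall = -69/17 × 27/80 = -1863/1360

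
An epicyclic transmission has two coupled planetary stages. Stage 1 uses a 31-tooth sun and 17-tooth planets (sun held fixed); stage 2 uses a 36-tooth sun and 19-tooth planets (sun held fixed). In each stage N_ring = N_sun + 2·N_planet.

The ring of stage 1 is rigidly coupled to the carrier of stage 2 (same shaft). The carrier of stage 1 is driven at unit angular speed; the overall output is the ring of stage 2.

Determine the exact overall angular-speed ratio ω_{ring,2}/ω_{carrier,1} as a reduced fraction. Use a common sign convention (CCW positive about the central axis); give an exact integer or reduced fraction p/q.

1056/481

Stage 1: N_ring = 31 + 2·17 = 65
Stage 1: 31(ω_s−ω_c) = −65(ω_r−ω_c),  ω_s=0, ω_c=1
Stage 1: ω_r = 1 − (31/65)(0−1) = 96/65
  ⇒ ω_r¹/ω_c¹ = 96/65
Stage 2: N_ring = 36 + 2·19 = 74
Stage 2: 36(ω_s−ω_c) = −74(ω_r−ω_c),  ω_s=0, ω_c=1
Stage 2: ω_r = 1 − (36/74)(0−1) = 55/37
  ⇒ ω_r²/ω_c² = 55/37
Coupling ω_c² = ω_r¹ ⇒ overall = 96/65 × 55/37 = 1056/481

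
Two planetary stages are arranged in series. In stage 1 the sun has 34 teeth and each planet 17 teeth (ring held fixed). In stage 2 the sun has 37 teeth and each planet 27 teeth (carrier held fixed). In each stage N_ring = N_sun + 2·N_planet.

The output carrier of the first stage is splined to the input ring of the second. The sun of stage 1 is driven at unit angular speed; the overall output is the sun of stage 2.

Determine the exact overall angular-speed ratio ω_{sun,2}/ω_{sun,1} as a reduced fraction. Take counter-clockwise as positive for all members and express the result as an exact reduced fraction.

Stage 1: N_ring = 34 + 2·17 = 68
Stage 1: 34(ω_s−ω_c) = −68(ω_r−ω_c),  ω_r=0, ω_s=1
Stage 1: 34(1−ω_c) = −68(0−ω_c)  ⇒  102ω_c = 34  ⇒  ω_c = 1/3
  ⇒ ω_c¹/ω_s¹ = 1/3
Stage 2: N_ring = 37 + 2·27 = 91
Stage 2: 37(ω_s−ω_c) = −91(ω_r−ω_c),  ω_c=0, ω_r=1
Stage 2: ω_s = 0 − (91/37)(1−0) = -91/37
  ⇒ ω_s²/ω_r² = -91/37
Coupling ω_r² = ω_c¹ ⇒ overall = 1/3 × -91/37 = -91/111

-91/111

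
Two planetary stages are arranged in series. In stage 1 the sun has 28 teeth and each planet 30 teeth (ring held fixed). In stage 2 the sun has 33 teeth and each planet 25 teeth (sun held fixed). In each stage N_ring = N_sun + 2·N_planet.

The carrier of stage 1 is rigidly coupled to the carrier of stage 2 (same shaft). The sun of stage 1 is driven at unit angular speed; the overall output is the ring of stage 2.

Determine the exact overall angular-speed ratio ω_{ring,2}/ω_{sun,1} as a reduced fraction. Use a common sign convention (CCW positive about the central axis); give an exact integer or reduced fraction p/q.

28/83

Stage 1: N_ring = 28 + 2·30 = 88
Stage 1: 28(ω_s−ω_c) = −88(ω_r−ω_c),  ω_r=0, ω_s=1
Stage 1: 28(1−ω_c) = −88(0−ω_c)  ⇒  116ω_c = 28  ⇒  ω_c = 7/29
  ⇒ ω_c¹/ω_s¹ = 7/29
Stage 2: N_ring = 33 + 2·25 = 83
Stage 2: 33(ω_s−ω_c) = −83(ω_r−ω_c),  ω_s=0, ω_c=1
Stage 2: ω_r = 1 − (33/83)(0−1) = 116/83
  ⇒ ω_r²/ω_c² = 116/83
Coupling ω_c² = ω_c¹ ⇒ overall = 7/29 × 116/83 = 28/83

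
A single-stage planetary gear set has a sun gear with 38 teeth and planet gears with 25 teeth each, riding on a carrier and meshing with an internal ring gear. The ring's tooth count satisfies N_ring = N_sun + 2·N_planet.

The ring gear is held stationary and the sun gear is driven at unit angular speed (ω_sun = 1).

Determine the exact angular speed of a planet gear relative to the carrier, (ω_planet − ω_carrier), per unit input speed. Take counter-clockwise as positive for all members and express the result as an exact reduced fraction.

-1672/1575

N_ring = 38 + 2·25 = 88
38(ω_s−ω_c) = −88(ω_r−ω_c),  ω_r=0, ω_s=1
38(1−ω_c) = −88(0−ω_c)  ⇒  126ω_c = 38  ⇒  ω_c = 19/63
sun–planet: 38·(1−19/63) = −25·(ω_p−ω_c)  ⇒  ω_p−ω_c = −(38/25)·(44/63) = -1672/1575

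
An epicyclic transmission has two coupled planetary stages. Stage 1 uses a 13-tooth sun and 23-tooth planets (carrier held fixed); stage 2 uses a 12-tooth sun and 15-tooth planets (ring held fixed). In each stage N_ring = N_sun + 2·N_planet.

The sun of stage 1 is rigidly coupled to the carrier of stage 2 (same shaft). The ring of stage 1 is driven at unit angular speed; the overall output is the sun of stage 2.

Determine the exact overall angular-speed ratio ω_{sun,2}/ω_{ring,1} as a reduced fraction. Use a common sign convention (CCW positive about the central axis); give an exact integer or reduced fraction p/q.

Stage 1: N_ring = 13 + 2·23 = 59
Stage 1: 13(ω_s−ω_c) = −59(ω_r−ω_c),  ω_c=0, ω_r=1
Stage 1: ω_s = 0 − (59/13)(1−0) = -59/13
  ⇒ ω_s¹/ω_r¹ = -59/13
Stage 2: N_ring = 12 + 2·15 = 42
Stage 2: 12(ω_s−ω_c) = −42(ω_r−ω_c),  ω_r=0, ω_c=1
Stage 2: ω_s = 1 − (42/12)(0−1) = 9/2
  ⇒ ω_s²/ω_c² = 9/2
Coupling ω_c² = ω_s¹ ⇒ overall = -59/13 × 9/2 = -531/26

-531/26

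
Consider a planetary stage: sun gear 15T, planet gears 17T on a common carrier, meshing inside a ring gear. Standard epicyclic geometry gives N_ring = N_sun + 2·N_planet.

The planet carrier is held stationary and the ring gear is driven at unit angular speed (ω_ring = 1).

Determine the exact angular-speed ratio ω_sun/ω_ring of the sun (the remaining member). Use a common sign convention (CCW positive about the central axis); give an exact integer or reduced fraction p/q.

-49/15

N_ring = 15 + 2·17 = 49
15(ω_s−ω_c) = −49(ω_r−ω_c),  ω_c=0, ω_r=1
ω_s = 0 − (49/15)(1−0) = -49/15
ω_s/ω_r = -49/15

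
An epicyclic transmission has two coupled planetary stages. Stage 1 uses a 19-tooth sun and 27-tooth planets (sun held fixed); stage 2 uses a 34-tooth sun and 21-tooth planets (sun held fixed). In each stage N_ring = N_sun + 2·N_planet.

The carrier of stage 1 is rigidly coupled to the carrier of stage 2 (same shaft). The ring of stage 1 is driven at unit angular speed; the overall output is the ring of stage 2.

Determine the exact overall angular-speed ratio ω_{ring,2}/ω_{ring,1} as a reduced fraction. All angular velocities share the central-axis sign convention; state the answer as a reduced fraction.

4015/3496

Stage 1: N_ring = 19 + 2·27 = 73
Stage 1: 19(ω_s−ω_c) = −73(ω_r−ω_c),  ω_s=0, ω_r=1
Stage 1: 19(0−ω_c) = −73(1−ω_c)  ⇒  92ω_c = 73  ⇒  ω_c = 73/92
  ⇒ ω_c¹/ω_r¹ = 73/92
Stage 2: N_ring = 34 + 2·21 = 76
Stage 2: 34(ω_s−ω_c) = −76(ω_r−ω_c),  ω_s=0, ω_c=1
Stage 2: ω_r = 1 − (34/76)(0−1) = 55/38
  ⇒ ω_r²/ω_c² = 55/38
Coupling ω_c² = ω_c¹ ⇒ overall = 73/92 × 55/38 = 4015/3496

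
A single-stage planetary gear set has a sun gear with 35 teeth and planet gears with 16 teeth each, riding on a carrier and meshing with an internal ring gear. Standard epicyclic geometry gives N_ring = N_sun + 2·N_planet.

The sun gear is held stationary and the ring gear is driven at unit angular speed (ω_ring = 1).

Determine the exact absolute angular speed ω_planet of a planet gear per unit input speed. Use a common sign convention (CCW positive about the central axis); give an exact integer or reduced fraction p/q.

67/32

N_ring = 35 + 2·16 = 67
35(ω_s−ω_c) = −67(ω_r−ω_c),  ω_s=0, ω_r=1
35(0−ω_c) = −67(1−ω_c)  ⇒  102ω_c = 67  ⇒  ω_c = 67/102
sun–planet: 35·(0−67/102) = −16·(ω_p−ω_c)  ⇒  ω_p−ω_c = −(35/16)·(-67/102) = 2345/1632
ω_p = 67/102 + 2345/1632 = 67/32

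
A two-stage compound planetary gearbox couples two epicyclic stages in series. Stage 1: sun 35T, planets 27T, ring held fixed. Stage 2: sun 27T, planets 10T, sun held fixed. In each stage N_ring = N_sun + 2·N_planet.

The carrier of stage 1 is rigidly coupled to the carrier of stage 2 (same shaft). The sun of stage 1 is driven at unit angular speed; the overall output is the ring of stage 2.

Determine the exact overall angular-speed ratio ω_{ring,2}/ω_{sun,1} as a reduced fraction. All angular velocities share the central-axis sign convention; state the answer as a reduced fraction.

1295/2914

Stage 1: N_ring = 35 + 2·27 = 89
Stage 1: 35(ω_s−ω_c) = −89(ω_r−ω_c),  ω_r=0, ω_s=1
Stage 1: 35(1−ω_c) = −89(0−ω_c)  ⇒  124ω_c = 35  ⇒  ω_c = 35/124
  ⇒ ω_c¹/ω_s¹ = 35/124
Stage 2: N_ring = 27 + 2·10 = 47
Stage 2: 27(ω_s−ω_c) = −47(ω_r−ω_c),  ω_s=0, ω_c=1
Stage 2: ω_r = 1 − (27/47)(0−1) = 74/47
  ⇒ ω_r²/ω_c² = 74/47
Coupling ω_c² = ω_c¹ ⇒ overall = 35/124 × 74/47 = 1295/2914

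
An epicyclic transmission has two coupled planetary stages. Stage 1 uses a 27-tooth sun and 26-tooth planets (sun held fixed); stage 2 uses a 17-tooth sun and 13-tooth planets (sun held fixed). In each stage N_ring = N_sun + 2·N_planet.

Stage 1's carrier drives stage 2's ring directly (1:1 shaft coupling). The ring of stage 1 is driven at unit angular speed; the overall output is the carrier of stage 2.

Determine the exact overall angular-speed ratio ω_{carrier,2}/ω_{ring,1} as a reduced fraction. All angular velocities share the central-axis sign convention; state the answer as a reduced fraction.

3397/6360

Stage 1: N_ring = 27 + 2·26 = 79
Stage 1: 27(ω_s−ω_c) = −79(ω_r−ω_c),  ω_s=0, ω_r=1
Stage 1: 27(0−ω_c) = −79(1−ω_c)  ⇒  106ω_c = 79  ⇒  ω_c = 79/106
  ⇒ ω_c¹/ω_r¹ = 79/106
Stage 2: N_ring = 17 + 2·13 = 43
Stage 2: 17(ω_s−ω_c) = −43(ω_r−ω_c),  ω_s=0, ω_r=1
Stage 2: 17(0−ω_c) = −43(1−ω_c)  ⇒  60ω_c = 43  ⇒  ω_c = 43/60
  ⇒ ω_c²/ω_r² = 43/60
Coupling ω_r² = ω_c¹ ⇒ overall = 79/106 × 43/60 = 3397/6360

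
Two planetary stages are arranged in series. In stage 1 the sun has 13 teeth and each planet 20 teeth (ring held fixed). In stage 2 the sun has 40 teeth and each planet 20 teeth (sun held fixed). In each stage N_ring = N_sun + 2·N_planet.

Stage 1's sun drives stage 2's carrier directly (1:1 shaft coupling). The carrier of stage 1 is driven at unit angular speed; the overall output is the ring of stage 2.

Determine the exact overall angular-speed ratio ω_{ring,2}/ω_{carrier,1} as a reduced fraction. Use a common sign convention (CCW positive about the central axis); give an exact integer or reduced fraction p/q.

99/13

Stage 1: N_ring = 13 + 2·20 = 53
Stage 1: 13(ω_s−ω_c) = −53(ω_r−ω_c),  ω_r=0, ω_c=1
Stage 1: ω_s = 1 − (53/13)(0−1) = 66/13
  ⇒ ω_s¹/ω_c¹ = 66/13
Stage 2: N_ring = 40 + 2·20 = 80
Stage 2: 40(ω_s−ω_c) = −80(ω_r−ω_c),  ω_s=0, ω_c=1
Stage 2: ω_r = 1 − (40/80)(0−1) = 3/2
  ⇒ ω_r²/ω_c² = 3/2
Coupling ω_c² = ω_s¹ ⇒ overall = 66/13 × 3/2 = 99/13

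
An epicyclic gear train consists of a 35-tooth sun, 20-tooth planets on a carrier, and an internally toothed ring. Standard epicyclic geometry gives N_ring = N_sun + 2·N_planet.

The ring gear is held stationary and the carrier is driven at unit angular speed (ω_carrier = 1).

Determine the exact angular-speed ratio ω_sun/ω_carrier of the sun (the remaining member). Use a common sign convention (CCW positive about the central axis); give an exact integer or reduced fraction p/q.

N_ring = 35 + 2·20 = 75
35(ω_s−ω_c) = −75(ω_r−ω_c),  ω_r=0, ω_c=1
ω_s = 1 − (75/35)(0−1) = 22/7
ω_s/ω_c = 22/7

22/7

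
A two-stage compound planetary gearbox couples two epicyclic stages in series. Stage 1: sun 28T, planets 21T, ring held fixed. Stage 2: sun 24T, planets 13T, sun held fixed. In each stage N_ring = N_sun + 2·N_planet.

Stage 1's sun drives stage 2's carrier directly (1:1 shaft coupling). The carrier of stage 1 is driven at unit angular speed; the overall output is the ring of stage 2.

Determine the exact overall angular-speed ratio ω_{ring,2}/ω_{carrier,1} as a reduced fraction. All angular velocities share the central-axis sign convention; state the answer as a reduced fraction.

Stage 1: N_ring = 28 + 2·21 = 70
Stage 1: 28(ω_s−ω_c) = −70(ω_r−ω_c),  ω_r=0, ω_c=1
Stage 1: ω_s = 1 − (70/28)(0−1) = 7/2
  ⇒ ω_s¹/ω_c¹ = 7/2
Stage 2: N_ring = 24 + 2·13 = 50
Stage 2: 24(ω_s−ω_c) = −50(ω_r−ω_c),  ω_s=0, ω_c=1
Stage 2: ω_r = 1 − (24/50)(0−1) = 37/25
  ⇒ ω_r²/ω_c² = 37/25
Coupling ω_c² = ω_s¹ ⇒ overall = 7/2 × 37/25 = 259/50

259/50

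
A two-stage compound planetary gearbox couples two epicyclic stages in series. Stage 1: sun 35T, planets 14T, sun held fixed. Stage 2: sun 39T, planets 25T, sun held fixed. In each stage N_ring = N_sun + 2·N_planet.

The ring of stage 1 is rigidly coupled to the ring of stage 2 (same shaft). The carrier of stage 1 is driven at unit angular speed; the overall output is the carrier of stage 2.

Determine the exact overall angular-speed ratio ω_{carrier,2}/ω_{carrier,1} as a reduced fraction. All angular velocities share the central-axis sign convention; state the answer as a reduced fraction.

Stage 1: N_ring = 35 + 2·14 = 63
Stage 1: 35(ω_s−ω_c) = −63(ω_r−ω_c),  ω_s=0, ω_c=1
Stage 1: ω_r = 1 − (35/63)(0−1) = 14/9
  ⇒ ω_r¹/ω_c¹ = 14/9
Stage 2: N_ring = 39 + 2·25 = 89
Stage 2: 39(ω_s−ω_c) = −89(ω_r−ω_c),  ω_s=0, ω_r=1
Stage 2: 39(0−ω_c) = −89(1−ω_c)  ⇒  128ω_c = 89  ⇒  ω_c = 89/128
  ⇒ ω_c²/ω_r² = 89/128
Coupling ω_r² = ω_r¹ ⇒ overall = 14/9 × 89/128 = 623/576

623/576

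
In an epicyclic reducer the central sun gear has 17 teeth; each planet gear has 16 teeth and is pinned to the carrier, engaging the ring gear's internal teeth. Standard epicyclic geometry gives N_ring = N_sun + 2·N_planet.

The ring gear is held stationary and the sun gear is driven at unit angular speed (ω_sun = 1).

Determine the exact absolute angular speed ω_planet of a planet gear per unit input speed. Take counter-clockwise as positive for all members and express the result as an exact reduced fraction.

N_ring = 17 + 2·16 = 49
17(ω_s−ω_c) = −49(ω_r−ω_c),  ω_r=0, ω_s=1
17(1−ω_c) = −49(0−ω_c)  ⇒  66ω_c = 17  ⇒  ω_c = 17/66
sun–planet: 17·(1−17/66) = −16·(ω_p−ω_c)  ⇒  ω_p−ω_c = −(17/16)·(49/66) = -833/1056
ω_p = 17/66 − 833/1056 = -17/32

-17/32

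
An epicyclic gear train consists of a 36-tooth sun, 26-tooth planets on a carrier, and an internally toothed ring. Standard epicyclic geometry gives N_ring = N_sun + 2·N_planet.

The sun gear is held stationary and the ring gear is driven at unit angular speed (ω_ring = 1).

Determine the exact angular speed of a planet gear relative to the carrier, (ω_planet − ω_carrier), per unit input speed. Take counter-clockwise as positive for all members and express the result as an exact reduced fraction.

N_ring = 36 + 2·26 = 88
36(ω_s−ω_c) = −88(ω_r−ω_c),  ω_s=0, ω_r=1
36(0−ω_c) = −88(1−ω_c)  ⇒  124ω_c = 88  ⇒  ω_c = 22/31
sun–planet: 36·(0−22/31) = −26·(ω_p−ω_c)  ⇒  ω_p−ω_c = −(36/26)·(-22/31) = 396/403

396/403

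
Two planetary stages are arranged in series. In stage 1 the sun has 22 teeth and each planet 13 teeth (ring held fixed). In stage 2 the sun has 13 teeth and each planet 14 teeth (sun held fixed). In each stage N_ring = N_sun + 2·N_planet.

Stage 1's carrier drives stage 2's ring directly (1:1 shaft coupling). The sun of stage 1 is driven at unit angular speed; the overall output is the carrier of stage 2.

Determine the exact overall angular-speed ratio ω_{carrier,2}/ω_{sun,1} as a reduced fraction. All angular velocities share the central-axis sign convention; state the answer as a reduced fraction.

451/1890

Stage 1: N_ring = 22 + 2·13 = 48
Stage 1: 22(ω_s−ω_c) = −48(ω_r−ω_c),  ω_r=0, ω_s=1
Stage 1: 22(1−ω_c) = −48(0−ω_c)  ⇒  70ω_c = 22  ⇒  ω_c = 11/35
  ⇒ ω_c¹/ω_s¹ = 11/35
Stage 2: N_ring = 13 + 2·14 = 41
Stage 2: 13(ω_s−ω_c) = −41(ω_r−ω_c),  ω_s=0, ω_r=1
Stage 2: 13(0−ω_c) = −41(1−ω_c)  ⇒  54ω_c = 41  ⇒  ω_c = 41/54
  ⇒ ω_c²/ω_r² = 41/54
Coupling ω_r² = ω_c¹ ⇒ overall = 11/35 × 41/54 = 451/1890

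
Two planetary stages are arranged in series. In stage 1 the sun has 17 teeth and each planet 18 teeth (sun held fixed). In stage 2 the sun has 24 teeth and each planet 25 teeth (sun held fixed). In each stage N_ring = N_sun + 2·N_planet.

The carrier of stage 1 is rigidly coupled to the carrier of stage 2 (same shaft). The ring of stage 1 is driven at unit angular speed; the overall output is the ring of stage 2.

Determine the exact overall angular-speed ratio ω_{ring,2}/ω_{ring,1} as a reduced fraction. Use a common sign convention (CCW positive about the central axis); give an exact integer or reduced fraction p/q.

Stage 1: N_ring = 17 + 2·18 = 53
Stage 1: 17(ω_s−ω_c) = −53(ω_r−ω_c),  ω_s=0, ω_r=1
Stage 1: 17(0−ω_c) = −53(1−ω_c)  ⇒  70ω_c = 53  ⇒  ω_c = 53/70
  ⇒ ω_c¹/ω_r¹ = 53/70
Stage 2: N_ring = 24 + 2·25 = 74
Stage 2: 24(ω_s−ω_c) = −74(ω_r−ω_c),  ω_s=0, ω_c=1
Stage 2: ω_r = 1 − (24/74)(0−1) = 49/37
  ⇒ ω_r²/ω_c² = 49/37
Coupling ω_c² = ω_c¹ ⇒ overall = 53/70 × 49/37 = 371/370

371/370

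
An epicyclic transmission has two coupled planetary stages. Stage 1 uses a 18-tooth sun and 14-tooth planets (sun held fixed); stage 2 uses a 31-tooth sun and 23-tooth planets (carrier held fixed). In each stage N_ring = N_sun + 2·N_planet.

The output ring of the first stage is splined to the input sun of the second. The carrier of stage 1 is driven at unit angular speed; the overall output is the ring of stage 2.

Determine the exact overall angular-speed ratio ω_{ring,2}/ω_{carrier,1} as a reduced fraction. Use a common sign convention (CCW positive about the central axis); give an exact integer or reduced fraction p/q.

Stage 1: N_ring = 18 + 2·14 = 46
Stage 1: 18(ω_s−ω_c) = −46(ω_r−ω_c),  ω_s=0, ω_c=1
Stage 1: ω_r = 1 − (18/46)(0−1) = 32/23
  ⇒ ω_r¹/ω_c¹ = 32/23
Stage 2: N_ring = 31 + 2·23 = 77
Stage 2: 31(ω_s−ω_c) = −77(ω_r−ω_c),  ω_c=0, ω_s=1
Stage 2: ω_r = 0 − (31/77)(1−0) = -31/77
  ⇒ ω_r²/ω_s² = -31/77
Coupling ω_s² = ω_r¹ ⇒ overall = 32/23 × -31/77 = -992/1771

-992/1771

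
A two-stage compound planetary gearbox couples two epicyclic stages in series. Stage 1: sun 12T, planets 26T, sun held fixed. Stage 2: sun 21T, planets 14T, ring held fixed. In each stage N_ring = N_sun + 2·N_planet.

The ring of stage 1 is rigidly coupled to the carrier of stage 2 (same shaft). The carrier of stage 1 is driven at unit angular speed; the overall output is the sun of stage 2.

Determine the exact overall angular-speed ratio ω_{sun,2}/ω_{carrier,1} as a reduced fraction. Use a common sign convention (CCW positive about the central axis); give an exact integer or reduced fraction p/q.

Stage 1: N_ring = 12 + 2·26 = 64
Stage 1: 12(ω_s−ω_c) = −64(ω_r−ω_c),  ω_s=0, ω_c=1
Stage 1: ω_r = 1 − (12/64)(0−1) = 19/16
  ⇒ ω_r¹/ω_c¹ = 19/16
Stage 2: N_ring = 21 + 2·14 = 49
Stage 2: 21(ω_s−ω_c) = −49(ω_r−ω_c),  ω_r=0, ω_c=1
Stage 2: ω_s = 1 − (49/21)(0−1) = 10/3
  ⇒ ω_s²/ω_c² = 10/3
Coupling ω_c² = ω_r¹ ⇒ overall = 19/16 × 10/3 = 95/24

95/24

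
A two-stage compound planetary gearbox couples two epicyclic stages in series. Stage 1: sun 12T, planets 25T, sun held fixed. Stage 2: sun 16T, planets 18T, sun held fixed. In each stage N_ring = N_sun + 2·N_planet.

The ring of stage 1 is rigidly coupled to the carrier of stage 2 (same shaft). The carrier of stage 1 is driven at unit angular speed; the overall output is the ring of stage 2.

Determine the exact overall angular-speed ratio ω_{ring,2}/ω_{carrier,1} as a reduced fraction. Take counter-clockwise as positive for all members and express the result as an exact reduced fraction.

Stage 1: N_ring = 12 + 2·25 = 62
Stage 1: 12(ω_s−ω_c) = −62(ω_r−ω_c),  ω_s=0, ω_c=1
Stage 1: ω_r = 1 − (12/62)(0−1) = 37/31
  ⇒ ω_r¹/ω_c¹ = 37/31
Stage 2: N_ring = 16 + 2·18 = 52
Stage 2: 16(ω_s−ω_c) = −52(ω_r−ω_c),  ω_s=0, ω_c=1
Stage 2: ω_r = 1 − (16/52)(0−1) = 17/13
  ⇒ ω_r²/ω_c² = 17/13
Coupling ω_c² = ω_r¹ ⇒ overall = 37/31 × 17/13 = 629/403

629/403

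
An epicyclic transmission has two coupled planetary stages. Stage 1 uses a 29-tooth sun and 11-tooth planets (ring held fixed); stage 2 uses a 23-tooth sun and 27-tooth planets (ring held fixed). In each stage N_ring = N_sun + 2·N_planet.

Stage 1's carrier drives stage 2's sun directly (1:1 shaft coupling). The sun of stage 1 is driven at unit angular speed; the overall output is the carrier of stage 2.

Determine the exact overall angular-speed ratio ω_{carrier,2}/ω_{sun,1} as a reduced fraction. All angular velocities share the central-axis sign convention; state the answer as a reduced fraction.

667/8000

Stage 1: N_ring = 29 + 2·11 = 51
Stage 1: 29(ω_s−ω_c) = −51(ω_r−ω_c),  ω_r=0, ω_s=1
Stage 1: 29(1−ω_c) = −51(0−ω_c)  ⇒  80ω_c = 29  ⇒  ω_c = 29/80
  ⇒ ω_c¹/ω_s¹ = 29/80
Stage 2: N_ring = 23 + 2·27 = 77
Stage 2: 23(ω_s−ω_c) = −77(ω_r−ω_c),  ω_r=0, ω_s=1
Stage 2: 23(1−ω_c) = −77(0−ω_c)  ⇒  100ω_c = 23  ⇒  ω_c = 23/100
  ⇒ ω_c²/ω_s² = 23/100
Coupling ω_s² = ω_c¹ ⇒ overall = 29/80 × 23/100 = 667/8000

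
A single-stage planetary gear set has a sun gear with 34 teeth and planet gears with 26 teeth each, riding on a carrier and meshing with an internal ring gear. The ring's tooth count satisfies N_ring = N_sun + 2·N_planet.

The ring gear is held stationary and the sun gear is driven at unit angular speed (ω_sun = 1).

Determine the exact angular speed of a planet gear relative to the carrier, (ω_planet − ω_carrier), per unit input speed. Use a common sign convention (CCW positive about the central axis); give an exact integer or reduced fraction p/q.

N_ring = 34 + 2·26 = 86
34(ω_s−ω_c) = −86(ω_r−ω_c),  ω_r=0, ω_s=1
34(1−ω_c) = −86(0−ω_c)  ⇒  120ω_c = 34  ⇒  ω_c = 17/60
sun–planet: 34·(1−17/60) = −26·(ω_p−ω_c)  ⇒  ω_p−ω_c = −(34/26)·(43/60) = -731/780

-731/780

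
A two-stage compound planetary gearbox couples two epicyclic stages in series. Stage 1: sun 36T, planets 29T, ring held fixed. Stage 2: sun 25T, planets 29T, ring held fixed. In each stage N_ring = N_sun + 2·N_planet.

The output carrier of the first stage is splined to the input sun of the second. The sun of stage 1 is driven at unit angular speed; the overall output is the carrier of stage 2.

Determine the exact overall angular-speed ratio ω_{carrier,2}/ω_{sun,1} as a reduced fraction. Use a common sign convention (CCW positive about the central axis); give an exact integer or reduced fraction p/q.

Stage 1: N_ring = 36 + 2·29 = 94
Stage 1: 36(ω_s−ω_c) = −94(ω_r−ω_c),  ω_r=0, ω_s=1
Stage 1: 36(1−ω_c) = −94(0−ω_c)  ⇒  130ω_c = 36  ⇒  ω_c = 18/65
  ⇒ ω_c¹/ω_s¹ = 18/65
Stage 2: N_ring = 25 + 2·29 = 83
Stage 2: 25(ω_s−ω_c) = −83(ω_r−ω_c),  ω_r=0, ω_s=1
Stage 2: 25(1−ω_c) = −83(0−ω_c)  ⇒  108ω_c = 25  ⇒  ω_c = 25/108
  ⇒ ω_c²/ω_s² = 25/108
Coupling ω_s² = ω_c¹ ⇒ overall = 18/65 × 25/108 = 5/78

5/78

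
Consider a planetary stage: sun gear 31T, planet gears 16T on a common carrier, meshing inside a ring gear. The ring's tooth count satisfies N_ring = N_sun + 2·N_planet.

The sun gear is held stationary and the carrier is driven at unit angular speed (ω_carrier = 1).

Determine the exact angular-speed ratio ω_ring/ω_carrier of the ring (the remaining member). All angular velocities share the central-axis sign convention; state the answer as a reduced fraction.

94/63

N_ring = 31 + 2·16 = 63
31(ω_s−ω_c) = −63(ω_r−ω_c),  ω_s=0, ω_c=1
ω_r = 1 − (31/63)(0−1) = 94/63
ω_r/ω_c = 94/63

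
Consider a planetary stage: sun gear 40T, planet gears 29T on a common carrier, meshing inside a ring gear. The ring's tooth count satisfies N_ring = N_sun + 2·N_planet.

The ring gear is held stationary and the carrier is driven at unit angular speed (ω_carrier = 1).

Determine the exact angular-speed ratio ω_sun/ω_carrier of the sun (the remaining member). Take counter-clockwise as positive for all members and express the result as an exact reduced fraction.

N_ring = 40 + 2·29 = 98
40(ω_s−ω_c) = −98(ω_r−ω_c),  ω_r=0, ω_c=1
ω_s = 1 − (98/40)(0−1) = 69/20
ω_s/ω_c = 69/20

69/20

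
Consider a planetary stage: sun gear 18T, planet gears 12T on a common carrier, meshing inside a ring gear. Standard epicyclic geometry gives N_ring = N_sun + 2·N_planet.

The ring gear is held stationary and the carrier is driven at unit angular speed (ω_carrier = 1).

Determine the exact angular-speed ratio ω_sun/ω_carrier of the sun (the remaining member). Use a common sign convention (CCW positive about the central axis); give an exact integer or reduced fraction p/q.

N_ring = 18 + 2·12 = 42
18(ω_s−ω_c) = −42(ω_r−ω_c),  ω_r=0, ω_c=1
ω_s = 1 − (42/18)(0−1) = 10/3
ω_s/ω_c = 10/3

10/3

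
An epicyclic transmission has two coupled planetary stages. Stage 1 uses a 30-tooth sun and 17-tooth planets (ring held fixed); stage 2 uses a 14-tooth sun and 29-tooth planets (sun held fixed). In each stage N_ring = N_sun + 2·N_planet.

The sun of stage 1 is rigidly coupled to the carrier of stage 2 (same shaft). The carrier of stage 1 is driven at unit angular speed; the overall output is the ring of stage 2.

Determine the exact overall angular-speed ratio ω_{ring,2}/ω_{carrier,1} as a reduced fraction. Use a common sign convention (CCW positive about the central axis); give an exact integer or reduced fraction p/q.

Stage 1: N_ring = 30 + 2·17 = 64
Stage 1: 30(ω_s−ω_c) = −64(ω_r−ω_c),  ω_r=0, ω_c=1
Stage 1: ω_s = 1 − (64/30)(0−1) = 47/15
  ⇒ ω_s¹/ω_c¹ = 47/15
Stage 2: N_ring = 14 + 2·29 = 72
Stage 2: 14(ω_s−ω_c) = −72(ω_r−ω_c),  ω_s=0, ω_c=1
Stage 2: ω_r = 1 − (14/72)(0−1) = 43/36
  ⇒ ω_r²/ω_c² = 43/36
Coupling ω_c² = ω_s¹ ⇒ overall = 47/15 × 43/36 = 2021/540

2021/540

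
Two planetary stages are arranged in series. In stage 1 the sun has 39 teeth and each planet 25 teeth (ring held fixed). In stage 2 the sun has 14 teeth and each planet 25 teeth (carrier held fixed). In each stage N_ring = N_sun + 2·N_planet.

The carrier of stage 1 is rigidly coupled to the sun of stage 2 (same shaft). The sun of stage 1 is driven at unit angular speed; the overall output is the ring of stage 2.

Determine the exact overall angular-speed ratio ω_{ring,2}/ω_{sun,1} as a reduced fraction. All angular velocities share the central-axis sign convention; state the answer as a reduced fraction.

Stage 1: N_ring = 39 + 2·25 = 89
Stage 1: 39(ω_s−ω_c) = −89(ω_r−ω_c),  ω_r=0, ω_s=1
Stage 1: 39(1−ω_c) = −89(0−ω_c)  ⇒  128ω_c = 39  ⇒  ω_c = 39/128
  ⇒ ω_c¹/ω_s¹ = 39/128
Stage 2: N_ring = 14 + 2·25 = 64
Stage 2: 14(ω_s−ω_c) = −64(ω_r−ω_c),  ω_c=0, ω_s=1
Stage 2: ω_r = 0 − (14/64)(1−0) = -7/32
  ⇒ ω_r²/ω_s² = -7/32
Coupling ω_s² = ω_c¹ ⇒ overall = 39/128 × -7/32 = -273/4096

-273/4096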